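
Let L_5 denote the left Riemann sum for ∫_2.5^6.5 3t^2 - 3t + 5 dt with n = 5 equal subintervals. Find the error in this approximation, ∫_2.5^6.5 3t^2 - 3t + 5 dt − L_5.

37.12

Exact integral: ∫_2.5^6.5 f(t) dt = 225.
L_5 = 187.88.
Error = 225 − 187.88 = 37.12.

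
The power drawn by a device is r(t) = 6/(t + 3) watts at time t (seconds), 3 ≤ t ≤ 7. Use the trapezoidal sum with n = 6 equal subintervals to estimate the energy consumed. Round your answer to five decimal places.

Δt = (7 − 3)/6 = 2/3.
r(3) = 1, r(11/3) = 0.9, r(13/3) = 9/11, r(5) = 0.75, r(17/3) = 9/13, r(19/3) = 9/14, r(7) = 0.6.
T_6 = (Δt/2)·[r(t_0) + 2r(t_1) + ... + 2r(t_{5}) + r(t_6)].
Sum ≈ 3.06890.

3.06890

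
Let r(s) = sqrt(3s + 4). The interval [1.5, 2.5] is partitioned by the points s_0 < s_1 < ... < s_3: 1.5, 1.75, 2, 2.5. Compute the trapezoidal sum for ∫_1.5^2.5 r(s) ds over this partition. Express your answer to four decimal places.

3.1584

Subinterval widths: 0.25, 0.25, 0.5.
r(1.5) ≈ 2.9155, r(1.75) ≈ 3.0414, r(2) ≈ 3.1623, r(2.5) ≈ 3.3912.
On each subinterval the trapezoid contributes (Δs_i/2)·[r(s_{i-1}) + r(s_i)].
Sum ≈ 3.1584.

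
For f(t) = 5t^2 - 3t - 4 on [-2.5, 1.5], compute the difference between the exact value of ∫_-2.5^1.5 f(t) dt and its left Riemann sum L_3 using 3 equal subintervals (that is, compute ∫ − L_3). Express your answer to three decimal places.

-27.259

Exact integral: ∫_-2.5^1.5 f(t) dt ≈ 21.66667.
L_3 ≈ 48.92593.
Error ≈ 21.66667 − 48.92593 ≈ -27.259.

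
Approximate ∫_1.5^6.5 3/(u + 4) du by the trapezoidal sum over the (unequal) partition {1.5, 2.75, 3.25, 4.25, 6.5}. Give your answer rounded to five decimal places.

Subinterval widths: 1.25, 0.5, 1, 2.25.
f(1.5) = 6/11, f(2.75) = 4/9, f(3.25) = 12/29, f(4.25) = 4/11, f(6.5) = 2/7.
On each subinterval the trapezoid contributes (Δu_i/2)·[f(u_{i-1}) + f(u_i)].
Sum ≈ 1.95248.

1.95248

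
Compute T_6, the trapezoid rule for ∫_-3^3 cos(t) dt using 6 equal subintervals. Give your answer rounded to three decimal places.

0.258

Δt = (3 − (-3))/6 = 1.
f(-3) ≈ -0.990, f(-2) ≈ -0.416, f(-1) ≈ 0.540, f(0) ≈ 1.000, f(1) ≈ 0.540, f(2) ≈ -0.416, f(3) ≈ -0.990.
T_6 = (Δt/2)·[f(t_0) + 2f(t_1) + ... + 2f(t_{5}) + f(t_6)].
Sum ≈ 0.258.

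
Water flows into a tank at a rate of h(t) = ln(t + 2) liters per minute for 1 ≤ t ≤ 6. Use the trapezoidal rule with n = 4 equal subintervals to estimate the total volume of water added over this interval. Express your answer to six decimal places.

8.312796

Δt = (6 − 1)/4 = 1.25.
h(1) ≈ 1.098612, h(2.25) ≈ 1.446919, h(3.5) ≈ 1.704748, h(4.75) ≈ 1.909543, h(6) ≈ 2.079442.
T_4 = (Δt/2)·[h(t_0) + 2h(t_1) + 2h(t_2) + 2h(t_3) + h(t_4)].
Sum ≈ 8.312796.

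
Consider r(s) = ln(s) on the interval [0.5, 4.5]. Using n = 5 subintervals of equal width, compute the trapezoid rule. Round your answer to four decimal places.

3.0262

Δs = (4.5 − 0.5)/5 = 0.8.
r(0.5) ≈ -0.6931, r(1.3) ≈ 0.2624, r(2.1) ≈ 0.7419, r(2.9) ≈ 1.0647, r(3.7) ≈ 1.3083, r(4.5) ≈ 1.5041.
T_5 = (Δs/2)·[r(s_0) + 2r(s_1) + ... + 2r(s_{4}) + r(s_5)].
Sum ≈ 3.0262.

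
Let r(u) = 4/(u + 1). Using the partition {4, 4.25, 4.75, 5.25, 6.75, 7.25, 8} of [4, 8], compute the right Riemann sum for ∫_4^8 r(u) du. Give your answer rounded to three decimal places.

Subinterval widths: 0.25, 0.5, 0.5, 1.5, 0.5, 0.75.
Right endpoints: 4.25, 4.75, 5.25, 6.75, 7.25, 8.
r(4.25) = 16/21, r(4.75) = 16/23, r(5.25) = 0.64, r(6.75) = 16/31, r(7.25) = 16/33, r(8) = 4/9.
Sum = Σ Δu_i · r(u_i).
Sum ≈ 2.208.

2.208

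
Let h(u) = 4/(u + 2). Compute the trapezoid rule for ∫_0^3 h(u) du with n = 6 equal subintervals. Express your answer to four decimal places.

Δu = (3 − 0)/6 = 0.5.
h(0) = 2, h(0.5) = 1.6, h(1) = 4/3, h(1.5) = 8/7, h(2) = 1, h(2.5) = 8/9, h(3) = 0.8.
T_6 = (Δu/2)·[h(u_0) + 2h(u_1) + ... + 2h(u_{5}) + h(u_6)].
Sum ≈ 3.6825.

3.6825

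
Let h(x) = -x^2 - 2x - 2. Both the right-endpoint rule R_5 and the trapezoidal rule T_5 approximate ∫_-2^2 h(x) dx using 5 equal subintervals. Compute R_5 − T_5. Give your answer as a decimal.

R_5 = -16.96.
T_5 = -13.76.
R_5 − T_5 = -3.2.

-3.2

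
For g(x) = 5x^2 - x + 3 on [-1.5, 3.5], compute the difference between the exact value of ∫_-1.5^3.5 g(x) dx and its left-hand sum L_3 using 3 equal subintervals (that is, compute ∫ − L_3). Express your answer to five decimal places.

25.92593

Exact integral: ∫_-1.5^3.5 g(x) dx ≈ 87.0833333.
L_3 ≈ 61.1574074.
Error ≈ 87.0833333 − 61.1574074 ≈ 25.92593.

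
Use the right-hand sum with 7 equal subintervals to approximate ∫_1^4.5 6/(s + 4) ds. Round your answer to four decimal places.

3.0635

Δs = (4.5 − 1)/7 = 0.5.
Right endpoints: 1.5, 2, 2.5, 3, 3.5, 4, 4.5.
f(1.5) = 12/11, f(2) = 1, f(2.5) = 12/13, f(3) = 6/7, f(3.5) = 0.8, f(4) = 0.75, f(4.5) = 12/17.
Sum = Δs · [f(1.5) + f(2) + f(2.5) + ...].
Sum ≈ 3.0635.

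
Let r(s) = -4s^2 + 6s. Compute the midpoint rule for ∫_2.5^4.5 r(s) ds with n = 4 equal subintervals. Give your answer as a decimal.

-58.5

Δs = (4.5 − 2.5)/4 = 0.5.
Midpoints: 2.75, 3.25, 3.75, 4.25.
r(2.75) = -13.75, r(3.25) = -22.75, r(3.75) = -33.75, r(4.25) = -46.75.
Sum = Δs · [r(2.75) + r(3.25) + r(3.75) + r(4.25)].
Sum = -58.5.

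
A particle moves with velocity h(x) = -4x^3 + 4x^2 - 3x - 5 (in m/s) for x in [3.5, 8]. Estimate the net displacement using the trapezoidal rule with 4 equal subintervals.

Δx = (8 − 3.5)/4 = 1.125.
h(3.5) = -138, h(4.625) = -329.0390625, h(5.75) = -650.4375, h(6.875) = -1136.3671875, h(8) = -1821.
T_4 = (Δx/2)·[h(x_0) + 2h(x_1) + 2h(x_2) + 2h(x_3) + h(x_4)].
Sum = -3482.26171875.

-3482.26171875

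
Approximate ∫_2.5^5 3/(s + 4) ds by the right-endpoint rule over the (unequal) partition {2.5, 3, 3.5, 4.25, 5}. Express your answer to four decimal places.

Subinterval widths: 0.5, 0.5, 0.75, 0.75.
Right endpoints: 3, 3.5, 4.25, 5.
f(3) = 3/7, f(3.5) = 0.4, f(4.25) = 4/11, f(5) = 1/3.
Sum = Σ Δs_i · f(s_i).
Sum ≈ 0.9370.

0.9370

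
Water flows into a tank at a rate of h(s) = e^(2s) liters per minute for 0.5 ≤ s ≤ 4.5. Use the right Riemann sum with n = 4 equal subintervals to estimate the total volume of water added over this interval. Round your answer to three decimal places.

Δs = (4.5 − 0.5)/4 = 1.
Right endpoints: 1.5, 2.5, 3.5, 4.5.
h(1.5) ≈ 20.086, h(2.5) ≈ 148.413, h(3.5) ≈ 1096.633, h(4.5) ≈ 8103.084.
Sum = Δs · [h(1.5) + h(2.5) + h(3.5) + h(4.5)].
Sum ≈ 9368.216.

9368.216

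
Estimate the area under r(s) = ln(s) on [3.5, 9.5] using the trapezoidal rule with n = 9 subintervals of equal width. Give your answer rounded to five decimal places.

Δs = (9.5 − 3.5)/9 = 2/3.
r(3.5) ≈ 1.25276, r(25/6) ≈ 1.42712, r(29/6) ≈ 1.57554, r(5.5) ≈ 1.70475, r(37/6) ≈ 1.81916, r(41/6) ≈ 1.92181, r(7.5) ≈ 2.01490, r(49/6) ≈ 2.10006, r(53/6) ≈ 2.17853, r(9.5) ≈ 2.25129.
T_9 = (Δs/2)·[r(s_0) + 2r(s_1) + ... + 2r(s_{8}) + r(s_9)].
Sum ≈ 10.99593.

10.99593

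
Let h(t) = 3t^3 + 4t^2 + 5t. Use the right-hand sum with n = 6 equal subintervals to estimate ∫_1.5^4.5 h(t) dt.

557.1875

Δt = (4.5 − 1.5)/6 = 0.5.
Right endpoints: 2, 2.5, 3, 3.5, 4, 4.5.
h(2) = 50, h(2.5) = 84.375, h(3) = 132, h(3.5) = 195.125, h(4) = 276, h(4.5) = 376.875.
Sum = Δt · [h(2) + h(2.5) + h(3) + ...].
Sum = 557.1875.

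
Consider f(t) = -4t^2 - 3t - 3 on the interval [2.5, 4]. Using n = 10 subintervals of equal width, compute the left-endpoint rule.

Δt = (4 − 2.5)/10 = 0.15.
Left endpoints: 2.5, 2.65, 2.8, 2.95, 3.1, 3.25, 3.4, 3.55, 3.7, 3.85.
f(2.5) = -35.5, f(2.65) = -39.04, f(2.8) = -42.76, f(2.95) = -46.66, f(3.1) = -50.74, f(3.25) = -55, f(3.4) = -59.44, f(3.55) = -64.06, f(3.7) = -68.86, f(3.85) = -73.84.
Sum = Δt · [f(2.5) + f(2.65) + f(2.8) + ...].
Sum = -80.385.

-80.385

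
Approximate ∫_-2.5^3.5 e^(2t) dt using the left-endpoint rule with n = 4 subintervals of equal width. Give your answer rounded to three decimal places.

Δt = (3.5 − (-2.5))/4 = 1.5.
Left endpoints: -2.5, -1, 0.5, 2.
f(-2.5) ≈ 0.007, f(-1) ≈ 0.135, f(0.5) ≈ 2.718, f(2) ≈ 54.598.
Sum = Δt · [f(-2.5) + f(-1) + f(0.5) + f(2)].
Sum ≈ 86.188.

86.188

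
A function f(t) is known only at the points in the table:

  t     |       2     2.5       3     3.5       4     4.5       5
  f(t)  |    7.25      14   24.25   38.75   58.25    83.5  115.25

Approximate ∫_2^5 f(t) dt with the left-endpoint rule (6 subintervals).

Δt = 0.5.
Sum = 0.5·[7.25 + 14 + 24.25 + 38.75 + 58.25 + 83.5] = 113.

113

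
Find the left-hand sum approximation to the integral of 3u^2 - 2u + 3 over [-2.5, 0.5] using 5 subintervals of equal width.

Δu = (0.5 − (-2.5))/5 = 0.6.
Left endpoints: -2.5, -1.9, -1.3, -0.7, -0.1.
f(-2.5) = 26.75, f(-1.9) = 17.63, f(-1.3) = 10.67, f(-0.7) = 5.87, f(-0.1) = 3.23.
Sum = Δu · [f(-2.5) + f(-1.9) + f(-1.3) + f(-0.7) + f(-0.1)].
Sum = 38.49.

38.49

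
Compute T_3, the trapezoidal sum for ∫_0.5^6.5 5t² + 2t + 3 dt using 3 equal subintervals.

537.5

Δt = (6.5 − 0.5)/3 = 2.
f(0.5) = 5.25, f(2.5) = 39.25, f(4.5) = 113.25, f(6.5) = 227.25.
T_3 = (Δt/2)·[f(t_0) + 2f(t_1) + 2f(t_2) + f(t_3)].
Sum = 537.5.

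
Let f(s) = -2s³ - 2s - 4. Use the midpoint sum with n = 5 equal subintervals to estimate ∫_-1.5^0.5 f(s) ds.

Δs = (0.5 − (-1.5))/5 = 0.4.
Midpoints: -1.3, -0.9, -0.5, -0.1, 0.3.
f(-1.3) = 2.994, f(-0.9) = -0.742, f(-0.5) = -2.75, f(-0.1) = -3.798, f(0.3) = -4.654.
Sum = Δs · [f(-1.3) + f(-0.9) + f(-0.5) + f(-0.1) + f(0.3)].
Sum = -3.58.

-3.58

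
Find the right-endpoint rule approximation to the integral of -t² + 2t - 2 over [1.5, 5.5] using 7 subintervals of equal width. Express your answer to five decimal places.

-40.26531

Δt = (5.5 − 1.5)/7 = 4/7.
Right endpoints: 29/14, 37/14, 45/14, 53/14, 61/14, 69/14, 5.5.
f(29/14) = -421/196, f(37/14) = -725/196, f(45/14) = -1157/196, f(53/14) = -1717/196, f(61/14) = -2405/196, f(69/14) = -3221/196, f(5.5) = -21.25.
Sum = Δt · [f(29/14) + f(37/14) + f(45/14) + ...].
Sum ≈ -40.26531.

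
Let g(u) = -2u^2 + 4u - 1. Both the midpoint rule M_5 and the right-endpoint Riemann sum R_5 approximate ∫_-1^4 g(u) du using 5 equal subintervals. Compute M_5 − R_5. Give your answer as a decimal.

7.5

M_5 = -17.5.
R_5 = -25.
M_5 − R_5 = 7.5.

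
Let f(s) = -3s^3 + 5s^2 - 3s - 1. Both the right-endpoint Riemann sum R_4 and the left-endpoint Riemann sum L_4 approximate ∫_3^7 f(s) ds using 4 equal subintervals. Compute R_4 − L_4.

R_4 = -1684.
L_4 = -924.
R_4 − L_4 = -760.

-760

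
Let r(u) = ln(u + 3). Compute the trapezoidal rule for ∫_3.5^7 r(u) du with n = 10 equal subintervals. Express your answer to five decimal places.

7.35859

Δu = (7 − 3.5)/10 = 0.35.
r(3.5) ≈ 1.87180, r(3.85) ≈ 1.92425, r(4.2) ≈ 1.97408, r(4.55) ≈ 2.02155, r(4.9) ≈ 2.06686, r(5.25) ≈ 2.11021, r(5.6) ≈ 2.15176, r(5.95) ≈ 2.19165, r(6.3) ≈ 2.23001, r(6.65) ≈ 2.26696, r(7) ≈ 2.30259.
T_10 = (Δu/2)·[r(u_0) + 2r(u_1) + ... + 2r(u_{9}) + r(u_10)].
Sum ≈ 7.35859.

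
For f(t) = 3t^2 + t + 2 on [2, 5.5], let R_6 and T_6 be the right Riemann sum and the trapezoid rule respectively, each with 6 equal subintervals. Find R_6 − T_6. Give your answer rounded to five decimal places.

R_6 ≈ 203.0850694.
T_6 ≈ 179.0954861.
R_6 − T_6 ≈ 23.98958.

23.98958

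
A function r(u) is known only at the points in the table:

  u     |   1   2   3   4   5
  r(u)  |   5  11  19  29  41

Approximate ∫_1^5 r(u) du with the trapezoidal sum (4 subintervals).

Δu = 1.
T_4 = (1/2)·[5 + 2·11 + 2·19 + 2·29 + 41] = 82.

82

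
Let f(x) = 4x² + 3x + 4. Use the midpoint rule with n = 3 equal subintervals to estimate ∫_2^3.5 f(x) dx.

64.75

Δx = (3.5 − 2)/3 = 0.5.
Midpoints: 2.25, 2.75, 3.25.
f(2.25) = 31, f(2.75) = 42.5, f(3.25) = 56.
Sum = Δx · [f(2.25) + f(2.75) + f(3.25)].
Sum = 64.75.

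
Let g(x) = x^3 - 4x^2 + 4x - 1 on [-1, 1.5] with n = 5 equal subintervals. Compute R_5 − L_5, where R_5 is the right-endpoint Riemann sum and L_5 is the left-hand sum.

R_5 = -2.8125.
L_5 = -7.5.
R_5 − L_5 = 4.6875.

4.6875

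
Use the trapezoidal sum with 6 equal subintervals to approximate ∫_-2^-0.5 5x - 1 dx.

-10.875

Δx = (-0.5 − (-2))/6 = 0.25.
f(-2) = -11, f(-1.75) = -9.75, f(-1.5) = -8.5, f(-1.25) = -7.25, f(-1) = -6, f(-0.75) = -4.75, f(-0.5) = -3.5.
T_6 = (Δx/2)·[f(x_0) + 2f(x_1) + ... + 2f(x_{5}) + f(x_6)].
Sum = -10.875.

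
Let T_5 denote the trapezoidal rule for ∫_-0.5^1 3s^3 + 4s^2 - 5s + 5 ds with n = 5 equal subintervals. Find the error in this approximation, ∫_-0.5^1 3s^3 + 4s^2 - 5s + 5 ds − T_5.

Exact integral: ∫_-0.5^1 f(s) ds = 7.828125.
T_5 = 7.96875.
Error = 7.828125 − 7.96875 = -0.140625.

-0.140625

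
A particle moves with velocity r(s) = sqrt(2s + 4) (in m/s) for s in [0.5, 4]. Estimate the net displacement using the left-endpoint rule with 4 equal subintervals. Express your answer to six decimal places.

9.582284

Δs = (4 − 0.5)/4 = 0.875.
Left endpoints: 0.5, 1.375, 2.25, 3.125.
r(0.5) ≈ 2.236068, r(1.375) ≈ 2.598076, r(2.25) ≈ 2.915476, r(3.125) ≈ 3.201562.
Sum = Δs · [r(0.5) + r(1.375) + r(2.25) + r(3.125)].
Sum ≈ 9.582284.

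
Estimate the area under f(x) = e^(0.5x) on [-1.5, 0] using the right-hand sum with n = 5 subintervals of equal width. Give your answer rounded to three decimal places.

Δx = (0 − (-1.5))/5 = 0.3.
Right endpoints: -1.2, -0.9, -0.6, -0.3, 0.
f(-1.2) ≈ 0.549, f(-0.9) ≈ 0.638, f(-0.6) ≈ 0.741, f(-0.3) ≈ 0.861, f(0) ≈ 1.000.
Sum = Δx · [f(-1.2) + f(-0.9) + f(-0.6) + f(-0.3) + f(0)].
Sum ≈ 1.136.

1.136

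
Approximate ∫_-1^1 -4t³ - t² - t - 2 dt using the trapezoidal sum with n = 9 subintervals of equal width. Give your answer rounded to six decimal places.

-4.683128

Δt = (1 − (-1))/9 = 2/9.
f(-1) = 2, f(-7/9) = 40/729, f(-5/9) = -778/729, f(-1/3) = -44/27, f(-1/9) = -1382/729, f(1/9) = -1552/729, f(1/3) = -70/27, f(5/9) = -2588/729, f(7/9) = -3838/729, f(1) = -8.
T_9 = (Δt/2)·[f(t_0) + 2f(t_1) + ... + 2f(t_{8}) + f(t_9)].
Sum ≈ -4.683128.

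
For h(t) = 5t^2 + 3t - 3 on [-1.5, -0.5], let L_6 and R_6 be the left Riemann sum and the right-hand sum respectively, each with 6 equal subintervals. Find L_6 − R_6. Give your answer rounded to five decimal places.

L_6 ≈ 0.0231481.
R_6 ≈ -1.1435185.
L_6 − R_6 ≈ 1.16667.

1.16667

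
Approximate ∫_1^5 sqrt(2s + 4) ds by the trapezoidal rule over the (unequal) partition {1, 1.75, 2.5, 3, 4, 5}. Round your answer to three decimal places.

Subinterval widths: 0.75, 0.75, 0.5, 1, 1.
f(1) ≈ 2.449, f(1.75) ≈ 2.739, f(2.5) ≈ 3.000, f(3) ≈ 3.162, f(4) ≈ 3.464, f(5) ≈ 3.742.
On each subinterval the trapezoid contributes (Δs_i/2)·[f(s_{i-1}) + f(s_i)].
Sum ≈ 12.554.

12.554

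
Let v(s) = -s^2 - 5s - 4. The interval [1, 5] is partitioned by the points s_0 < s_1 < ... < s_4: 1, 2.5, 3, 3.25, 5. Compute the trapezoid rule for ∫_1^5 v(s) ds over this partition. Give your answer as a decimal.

Subinterval widths: 1.5, 0.5, 0.25, 1.75.
v(1) = -10, v(2.5) = -22.75, v(3) = -28, v(3.25) = -30.8125, v(5) = -54.
On each subinterval the trapezoid contributes (Δs_i/2)·[v(s_{i-1}) + v(s_i)].
Sum = -118.8125.

-118.8125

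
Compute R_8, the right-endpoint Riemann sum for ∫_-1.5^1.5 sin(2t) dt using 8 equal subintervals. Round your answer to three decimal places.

0.053

Δt = (1.5 − (-1.5))/8 = 0.375.
Right endpoints: -1.125, -0.75, -0.375, 0, 0.375, 0.75, 1.125, 1.5.
f(-1.125) ≈ -0.778, f(-0.75) ≈ -0.997, f(-0.375) ≈ -0.682, f(0) ≈ 0.000, f(0.375) ≈ 0.682, f(0.75) ≈ 0.997, f(1.125) ≈ 0.778, f(1.5) ≈ 0.141.
Sum = Δt · [f(-1.125) + f(-0.75) + f(-0.375) + ...].
Sum ≈ 0.053.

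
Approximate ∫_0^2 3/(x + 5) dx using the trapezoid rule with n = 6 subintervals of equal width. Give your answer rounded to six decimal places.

1.009961

Δx = (2 − 0)/6 = 1/3.
f(0) = 0.6, f(1/3) = 0.5625, f(2/3) = 9/17, f(1) = 0.5, f(4/3) = 9/19, f(5/3) = 0.45, f(2) = 3/7.
T_6 = (Δx/2)·[f(x_0) + 2f(x_1) + ... + 2f(x_{5}) + f(x_6)].
Sum ≈ 1.009961.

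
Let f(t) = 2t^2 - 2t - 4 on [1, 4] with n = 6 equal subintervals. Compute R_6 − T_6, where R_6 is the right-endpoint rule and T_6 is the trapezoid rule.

6

R_6 = 21.25.
T_6 = 15.25.
R_6 − T_6 = 6.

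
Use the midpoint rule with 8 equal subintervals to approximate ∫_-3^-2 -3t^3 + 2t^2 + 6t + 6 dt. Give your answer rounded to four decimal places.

Δt = (-2 − (-3))/8 = 0.125.
Midpoints: -2.9375, -2.8125, -2.6875, -2.5625, -2.4375, -2.3125, -2.1875, -2.0625.
f(-2.9375) = 334541/4096, f(-2.8125) = 293631/4096, f(-2.6875) = 256217/4096, f(-2.5625) = 222155/4096, f(-2.4375) = 191301/4096, f(-2.3125) = 163511/4096, f(-2.1875) = 138641/4096, f(-2.0625) = 116547/4096.
Sum = Δt · [f(-2.9375) + f(-2.8125) + f(-2.6875) + ...].
Sum ≈ 52.3848.

52.3848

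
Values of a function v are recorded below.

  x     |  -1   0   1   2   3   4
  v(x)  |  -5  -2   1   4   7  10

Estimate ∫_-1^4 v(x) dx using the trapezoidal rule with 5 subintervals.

12.5

Δx = 1.
T_5 = (1/2)·[(-5) + 2·(-2) + 2·1 + 2·4 + 2·7 + 10] = 12.5.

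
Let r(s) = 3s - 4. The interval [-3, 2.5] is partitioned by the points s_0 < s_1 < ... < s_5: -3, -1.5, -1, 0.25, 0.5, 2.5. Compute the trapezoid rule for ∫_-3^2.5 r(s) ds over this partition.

-26.125

Subinterval widths: 1.5, 0.5, 1.25, 0.25, 2.
r(-3) = -13, r(-1.5) = -8.5, r(-1) = -7, r(0.25) = -3.25, r(0.5) = -2.5, r(2.5) = 3.5.
On each subinterval the trapezoid contributes (Δs_i/2)·[r(s_{i-1}) + r(s_i)].
Sum = -26.125.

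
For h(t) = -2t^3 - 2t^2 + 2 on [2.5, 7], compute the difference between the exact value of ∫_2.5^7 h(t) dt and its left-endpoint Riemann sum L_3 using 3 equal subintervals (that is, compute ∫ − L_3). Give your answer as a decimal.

-503.71875

Exact integral: ∫_2.5^7 h(t) dt = -1390.21875.
L_3 = -886.5.
Error = -1390.21875 − (-886.5) = -503.71875.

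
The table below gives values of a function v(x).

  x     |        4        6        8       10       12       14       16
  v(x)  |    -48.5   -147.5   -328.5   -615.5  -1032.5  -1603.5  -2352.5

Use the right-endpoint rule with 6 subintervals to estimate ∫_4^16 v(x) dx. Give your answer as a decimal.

Δx = 2.
Sum = 2·[(-147.5) + (-328.5) + (-615.5) + (-1032.5) + (-1603.5) + (-2352.5)] = -12160.

-12160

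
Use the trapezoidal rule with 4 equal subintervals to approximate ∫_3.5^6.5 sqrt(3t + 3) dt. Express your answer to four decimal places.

Δt = (6.5 − 3.5)/4 = 0.75.
f(3.5) ≈ 3.6742, f(4.25) ≈ 3.9686, f(5) ≈ 4.2426, f(5.75) ≈ 4.5000, f(6.5) ≈ 4.7434.
T_4 = (Δt/2)·[f(t_0) + 2f(t_1) + 2f(t_2) + 2f(t_3) + f(t_4)].
Sum ≈ 12.6901.

12.6901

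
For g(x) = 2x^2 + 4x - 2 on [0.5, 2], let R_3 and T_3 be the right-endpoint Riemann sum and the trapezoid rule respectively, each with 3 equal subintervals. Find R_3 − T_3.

3.375

R_3 = 13.25.
T_3 = 9.875.
R_3 − T_3 = 3.375.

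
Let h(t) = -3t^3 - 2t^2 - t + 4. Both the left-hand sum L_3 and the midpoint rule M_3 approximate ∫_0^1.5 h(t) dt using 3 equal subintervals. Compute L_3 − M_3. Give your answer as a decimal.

3.2109375

L_3 = 2.3125.
M_3 = -0.8984375.
L_3 − M_3 = 3.2109375.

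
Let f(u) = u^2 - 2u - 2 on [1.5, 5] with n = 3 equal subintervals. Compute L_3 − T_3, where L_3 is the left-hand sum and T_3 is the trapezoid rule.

L_3 ≈ 2.398148.
T_3 ≈ 11.585648.
L_3 − T_3 = -9.1875.

-9.1875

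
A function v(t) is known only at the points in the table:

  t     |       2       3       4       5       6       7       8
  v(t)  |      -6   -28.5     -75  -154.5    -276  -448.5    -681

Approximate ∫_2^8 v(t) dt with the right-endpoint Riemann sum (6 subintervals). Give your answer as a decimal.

-1663.5

Δt = 1.
Sum = 1·[(-28.5) + (-75) + (-154.5) + (-276) + (-448.5) + (-681)] = -1663.5.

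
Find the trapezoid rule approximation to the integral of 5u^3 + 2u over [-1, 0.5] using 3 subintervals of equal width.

Δu = (0.5 − (-1))/3 = 0.5.
f(-1) = -7, f(-0.5) = -1.625, f(0) = 0, f(0.5) = 1.625.
T_3 = (Δu/2)·[f(u_0) + 2f(u_1) + 2f(u_2) + f(u_3)].
Sum = -2.15625.

-2.15625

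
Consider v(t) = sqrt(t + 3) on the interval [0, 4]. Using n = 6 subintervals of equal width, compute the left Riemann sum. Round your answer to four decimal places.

8.5745

Δt = (4 − 0)/6 = 2/3.
Left endpoints: 0, 2/3, 4/3, 2, 8/3, 10/3.
v(0) ≈ 1.7321, v(2/3) ≈ 1.9149, v(4/3) ≈ 2.0817, v(2) ≈ 2.2361, v(8/3) ≈ 2.3805, v(10/3) ≈ 2.5166.
Sum = Δt · [v(0) + v(2/3) + v(4/3) + ...].
Sum ≈ 8.5745.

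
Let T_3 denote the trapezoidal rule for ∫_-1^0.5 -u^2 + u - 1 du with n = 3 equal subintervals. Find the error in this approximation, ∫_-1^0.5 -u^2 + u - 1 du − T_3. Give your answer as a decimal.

Exact integral: ∫_-1^0.5 f(u) du = -2.25.
T_3 = -2.3125.
Error = -2.25 − (-2.3125) = 0.0625.

0.0625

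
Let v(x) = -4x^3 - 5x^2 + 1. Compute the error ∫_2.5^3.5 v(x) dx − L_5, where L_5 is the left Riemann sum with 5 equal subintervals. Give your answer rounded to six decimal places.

Exact integral: ∫_2.5^3.5 v(x) dx ≈ -155.41666667.
L_5 = -141.79.
Error ≈ -155.41666667 − (-141.79) ≈ -13.626667.

-13.626667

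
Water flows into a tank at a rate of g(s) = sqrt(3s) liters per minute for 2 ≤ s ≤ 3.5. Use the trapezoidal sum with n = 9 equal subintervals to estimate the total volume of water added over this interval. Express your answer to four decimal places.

Δs = (3.5 − 2)/9 = 1/6.
g(2) ≈ 2.4495, g(13/6) ≈ 2.5495, g(7/3) ≈ 2.6458, g(2.5) ≈ 2.7386, g(8/3) ≈ 2.8284, g(17/6) ≈ 2.9155, g(3) ≈ 3.0000, g(19/6) ≈ 3.0822, g(10/3) ≈ 3.1623, g(3.5) ≈ 3.2404.
T_9 = (Δs/2)·[g(s_0) + 2g(s_1) + ... + 2g(s_{8}) + g(s_9)].
Sum ≈ 4.2945.

4.2945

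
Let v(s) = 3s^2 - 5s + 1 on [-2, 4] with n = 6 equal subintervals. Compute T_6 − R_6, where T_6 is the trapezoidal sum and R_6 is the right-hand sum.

-3

T_6 = 51.
R_6 = 54.
T_6 − R_6 = -3.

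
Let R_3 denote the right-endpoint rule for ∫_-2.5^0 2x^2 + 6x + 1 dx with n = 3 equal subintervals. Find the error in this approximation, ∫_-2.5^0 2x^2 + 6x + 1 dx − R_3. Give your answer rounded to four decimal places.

Exact integral: ∫_-2.5^0 f(x) dx ≈ -5.833333.
R_3 ≈ -4.212963.
Error ≈ -5.833333 − (-4.212963) ≈ -1.6204.

-1.6204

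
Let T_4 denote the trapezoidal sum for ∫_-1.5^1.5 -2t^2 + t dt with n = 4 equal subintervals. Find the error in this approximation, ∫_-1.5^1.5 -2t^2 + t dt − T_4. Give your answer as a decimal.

0.5625

Exact integral: ∫_-1.5^1.5 f(t) dt = -4.5.
T_4 = -5.0625.
Error = -4.5 − (-5.0625) = 0.5625.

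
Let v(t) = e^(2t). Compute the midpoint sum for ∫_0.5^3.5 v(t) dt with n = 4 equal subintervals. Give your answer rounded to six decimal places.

498.856539

Δt = (3.5 − 0.5)/4 = 0.75.
Midpoints: 0.875, 1.625, 2.375, 3.125.
v(0.875) ≈ 5.754603, v(1.625) ≈ 25.790340, v(2.375) ≈ 115.584285, v(3.125) ≈ 518.012825.
Sum = Δt · [v(0.875) + v(1.625) + v(2.375) + v(3.125)].
Sum ≈ 498.856539.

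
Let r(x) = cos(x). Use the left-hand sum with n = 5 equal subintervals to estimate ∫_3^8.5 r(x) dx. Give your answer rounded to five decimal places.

Δx = (8.5 − 3)/5 = 1.1.
Left endpoints: 3, 4.1, 5.2, 6.3, 7.4.
r(3) ≈ -0.98999, r(4.1) ≈ -0.57482, r(5.2) ≈ 0.46852, r(6.3) ≈ 0.99986, r(7.4) ≈ 0.43855.
Sum = Δx · [r(3) + r(4.1) + r(5.2) + r(6.3) + r(7.4)].
Sum ≈ 0.37632.

0.37632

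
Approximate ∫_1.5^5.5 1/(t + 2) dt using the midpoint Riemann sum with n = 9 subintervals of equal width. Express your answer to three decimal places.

0.762

Δt = (5.5 − 1.5)/9 = 4/9.
Midpoints: 31/18, 13/6, 47/18, 55/18, 3.5, 71/18, 79/18, 29/6, 95/18.
f(31/18) = 18/67, f(13/6) = 0.24, f(47/18) = 18/83, f(55/18) = 18/91, f(3.5) = 2/11, f(71/18) = 18/107, f(79/18) = 18/115, f(29/6) = 6/41, f(95/18) = 18/131.
Sum = Δt · [f(31/18) + f(13/6) + f(47/18) + ...].
Sum ≈ 0.762.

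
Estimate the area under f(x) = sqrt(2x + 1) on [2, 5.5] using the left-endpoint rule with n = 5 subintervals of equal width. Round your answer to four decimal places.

Δx = (5.5 − 2)/5 = 0.7.
Left endpoints: 2, 2.7, 3.4, 4.1, 4.8.
f(2) ≈ 2.2361, f(2.7) ≈ 2.5298, f(3.4) ≈ 2.7928, f(4.1) ≈ 3.0332, f(4.8) ≈ 3.2558.
Sum = Δx · [f(2) + f(2.7) + f(3.4) + f(4.1) + f(4.8)].
Sum ≈ 9.6934.

9.6934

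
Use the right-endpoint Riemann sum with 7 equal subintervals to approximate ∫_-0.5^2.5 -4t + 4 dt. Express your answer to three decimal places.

-2.571

Δt = (2.5 − (-0.5))/7 = 3/7.
Right endpoints: -1/14, 5/14, 11/14, 17/14, 23/14, 29/14, 2.5.
f(-1/14) = 30/7, f(5/14) = 18/7, f(11/14) = 6/7, f(17/14) = -6/7, f(23/14) = -18/7, f(29/14) = -30/7, f(2.5) = -6.
Sum = Δt · [f(-1/14) + f(5/14) + f(11/14) + ...].
Sum ≈ -2.571.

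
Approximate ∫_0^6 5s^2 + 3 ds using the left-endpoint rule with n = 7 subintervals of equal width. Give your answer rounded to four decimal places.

304.5306

Δs = (6 − 0)/7 = 6/7.
Left endpoints: 0, 6/7, 12/7, 18/7, 24/7, 30/7, 36/7.
f(0) = 3, f(6/7) = 327/49, f(12/7) = 867/49, f(18/7) = 1767/49, f(24/7) = 3027/49, f(30/7) = 4647/49, f(36/7) = 6627/49.
Sum = Δs · [f(0) + f(6/7) + f(12/7) + ...].
Sum ≈ 304.5306.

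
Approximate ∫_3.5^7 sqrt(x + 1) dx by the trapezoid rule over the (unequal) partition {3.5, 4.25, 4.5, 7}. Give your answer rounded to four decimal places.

Subinterval widths: 0.75, 0.25, 2.5.
f(3.5) ≈ 2.1213, f(4.25) ≈ 2.2913, f(4.5) ≈ 2.3452, f(7) ≈ 2.8284.
On each subinterval the trapezoid contributes (Δx_i/2)·[f(x_{i-1}) + f(x_i)].
Sum ≈ 8.7013.

8.7013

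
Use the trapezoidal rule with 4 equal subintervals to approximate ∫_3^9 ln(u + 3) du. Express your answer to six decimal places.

Δu = (9 − 3)/4 = 1.5.
f(3) ≈ 1.791759, f(4.5) ≈ 2.014903, f(6) ≈ 2.197225, f(7.5) ≈ 2.351375, f(9) ≈ 2.484907.
T_4 = (Δu/2)·[f(u_0) + 2f(u_1) + 2f(u_2) + 2f(u_3) + f(u_4)].
Sum ≈ 13.052754.

13.052754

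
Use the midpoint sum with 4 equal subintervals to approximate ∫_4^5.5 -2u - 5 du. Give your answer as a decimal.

-21.75

Δu = (5.5 − 4)/4 = 0.375.
Midpoints: 4.1875, 4.5625, 4.9375, 5.3125.
f(4.1875) = -13.375, f(4.5625) = -14.125, f(4.9375) = -14.875, f(5.3125) = -15.625.
Sum = Δu · [f(4.1875) + f(4.5625) + f(4.9375) + f(5.3125)].
Sum = -21.75.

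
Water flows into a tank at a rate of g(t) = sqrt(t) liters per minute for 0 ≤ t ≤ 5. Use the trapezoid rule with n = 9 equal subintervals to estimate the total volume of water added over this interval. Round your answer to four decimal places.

7.3732

Δt = (5 − 0)/9 = 5/9.
g(0) ≈ 0.0000, g(5/9) ≈ 0.7454, g(10/9) ≈ 1.0541, g(5/3) ≈ 1.2910, g(20/9) ≈ 1.4907, g(25/9) ≈ 1.6667, g(10/3) ≈ 1.8257, g(35/9) ≈ 1.9720, g(40/9) ≈ 2.1082, g(5) ≈ 2.2361.
T_9 = (Δt/2)·[g(t_0) + 2g(t_1) + ... + 2g(t_{8}) + g(t_9)].
Sum ≈ 7.3732.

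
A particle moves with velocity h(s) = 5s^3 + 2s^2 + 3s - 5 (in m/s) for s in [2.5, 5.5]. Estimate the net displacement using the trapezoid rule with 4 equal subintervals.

Δs = (5.5 − 2.5)/4 = 0.75.
h(2.5) = 93.125, h(3.25) = 197.515625, h(4) = 359, h(4.75) = 590.234375, h(5.5) = 903.875.
T_4 = (Δs/2)·[h(s_0) + 2h(s_1) + 2h(s_2) + 2h(s_3) + h(s_4)].
Sum = 1233.9375.

1233.9375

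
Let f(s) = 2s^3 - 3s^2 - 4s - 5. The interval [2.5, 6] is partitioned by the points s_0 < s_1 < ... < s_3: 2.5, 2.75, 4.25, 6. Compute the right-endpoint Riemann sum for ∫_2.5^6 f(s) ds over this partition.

632.9921875

Subinterval widths: 0.25, 1.5, 1.75.
Right endpoints: 2.75, 4.25, 6.
f(2.75) = 2.90625, f(4.25) = 77.34375, f(6) = 295.
Sum = Σ Δs_i · f(s_i).
Sum = 632.9921875.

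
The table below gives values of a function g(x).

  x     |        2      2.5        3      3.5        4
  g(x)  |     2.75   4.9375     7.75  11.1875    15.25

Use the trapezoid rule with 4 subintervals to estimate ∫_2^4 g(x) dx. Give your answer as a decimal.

Δx = 0.5.
T_4 = (0.5/2)·[2.75 + 2·4.9375 + 2·7.75 + 2·11.1875 + 15.25] = 16.4375.

16.4375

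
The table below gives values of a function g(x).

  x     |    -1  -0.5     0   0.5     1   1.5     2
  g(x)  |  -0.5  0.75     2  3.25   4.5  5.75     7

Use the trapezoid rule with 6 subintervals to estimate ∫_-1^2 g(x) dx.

Δx = 0.5.
T_6 = (0.5/2)·[(-0.5) + 2·0.75 + 2·2 + 2·3.25 + 2·4.5 + 2·5.75 + 7] = 9.75.

9.75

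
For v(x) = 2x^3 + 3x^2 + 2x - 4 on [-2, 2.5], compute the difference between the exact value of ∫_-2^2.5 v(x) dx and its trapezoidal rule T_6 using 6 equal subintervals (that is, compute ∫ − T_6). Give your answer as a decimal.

Exact integral: ∫_-2^2.5 v(x) dx = 19.40625.
T_6 = 21.3046875.
Error = 19.40625 − 21.3046875 = -1.8984375.

-1.8984375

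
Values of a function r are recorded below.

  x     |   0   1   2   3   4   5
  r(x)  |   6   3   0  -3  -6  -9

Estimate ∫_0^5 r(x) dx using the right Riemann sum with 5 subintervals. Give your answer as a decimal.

Δx = 1.
Sum = 1·[3 + 0 + (-3) + (-6) + (-9)] = -15.

-15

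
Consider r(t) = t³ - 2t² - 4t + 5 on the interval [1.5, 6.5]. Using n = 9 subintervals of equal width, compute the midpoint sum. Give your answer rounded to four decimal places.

Δt = (6.5 − 1.5)/9 = 5/9.
Midpoints: 16/9, 7/3, 26/9, 31/9, 4, 41/9, 46/9, 17/3, 56/9.
r(16/9) = -2051/729, r(7/3) = -68/27, r(26/9) = 629/729, r(31/9) = 6094/729, r(4) = 21, r(41/9) = 29024/729, r(46/9) = 47989/729, r(17/3) = 2702/27, r(56/9) = 104669/729.
Sum = Δt · [r(16/9) + r(7/3) + r(26/9) + ...].
Sum ≈ 207.8807.

207.8807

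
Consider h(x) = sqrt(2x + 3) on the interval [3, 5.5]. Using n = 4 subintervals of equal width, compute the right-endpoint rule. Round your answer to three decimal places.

Δx = (5.5 − 3)/4 = 0.625.
Right endpoints: 3.625, 4.25, 4.875, 5.5.
h(3.625) ≈ 3.202, h(4.25) ≈ 3.391, h(4.875) ≈ 3.571, h(5.5) ≈ 3.742.
Sum = Δx · [h(3.625) + h(4.25) + h(4.875) + h(5.5)].
Sum ≈ 8.691.

8.691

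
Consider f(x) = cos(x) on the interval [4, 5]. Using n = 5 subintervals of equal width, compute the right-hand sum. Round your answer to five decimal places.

Δx = (5 − 4)/5 = 0.2.
Right endpoints: 4.2, 4.4, 4.6, 4.8, 5.
f(4.2) ≈ -0.49026, f(4.4) ≈ -0.30733, f(4.6) ≈ -0.11215, f(4.8) ≈ 0.08750, f(5) ≈ 0.28366.
Sum = Δx · [f(4.2) + f(4.4) + f(4.6) + f(4.8) + f(5)].
Sum ≈ -0.10772.

-0.10772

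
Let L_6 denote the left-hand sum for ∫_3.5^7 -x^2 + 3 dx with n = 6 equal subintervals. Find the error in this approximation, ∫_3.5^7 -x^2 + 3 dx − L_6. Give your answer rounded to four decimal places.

-10.5203

Exact integral: ∫_3.5^7 f(x) dx ≈ -89.541667.
L_6 ≈ -79.021412.
Error ≈ -89.541667 − (-79.021412) ≈ -10.5203.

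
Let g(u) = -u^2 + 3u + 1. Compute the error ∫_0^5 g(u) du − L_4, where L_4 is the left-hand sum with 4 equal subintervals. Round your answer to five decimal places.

Exact integral: ∫_0^5 g(u) du ≈ 0.8333333.
L_4 = 5.78125.
Error ≈ 0.8333333 − 5.78125 ≈ -4.94792.

-4.94792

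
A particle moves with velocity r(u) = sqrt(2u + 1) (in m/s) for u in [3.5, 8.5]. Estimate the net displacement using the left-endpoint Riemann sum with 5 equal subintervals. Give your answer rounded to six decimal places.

17.196464

Δu = (8.5 − 3.5)/5 = 1.
Left endpoints: 3.5, 4.5, 5.5, 6.5, 7.5.
r(3.5) ≈ 2.828427, r(4.5) ≈ 3.162278, r(5.5) ≈ 3.464102, r(6.5) ≈ 3.741657, r(7.5) ≈ 4.000000.
Sum = Δu · [r(3.5) + r(4.5) + r(5.5) + r(6.5) + r(7.5)].
Sum ≈ 17.196464.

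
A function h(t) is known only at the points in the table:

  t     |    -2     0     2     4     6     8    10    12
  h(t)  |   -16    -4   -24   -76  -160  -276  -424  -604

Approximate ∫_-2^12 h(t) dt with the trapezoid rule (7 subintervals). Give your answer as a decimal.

Δt = 2.
T_7 = (2/2)·[(-16) + 2·(-4) + 2·(-24) + 2·(-76) + 2·(-160) + 2·(-276) + 2·(-424) + (-604)] = -2548.

-2548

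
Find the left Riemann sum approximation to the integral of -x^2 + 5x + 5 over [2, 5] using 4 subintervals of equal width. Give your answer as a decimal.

Δx = (5 − 2)/4 = 0.75.
Left endpoints: 2, 2.75, 3.5, 4.25.
f(2) = 11, f(2.75) = 11.1875, f(3.5) = 10.25, f(4.25) = 8.1875.
Sum = Δx · [f(2) + f(2.75) + f(3.5) + f(4.25)].
Sum = 30.46875.

30.46875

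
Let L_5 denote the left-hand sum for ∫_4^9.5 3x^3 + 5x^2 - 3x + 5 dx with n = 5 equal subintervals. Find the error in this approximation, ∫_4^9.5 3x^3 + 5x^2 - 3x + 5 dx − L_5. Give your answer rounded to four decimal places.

1431.2535

Exact integral: ∫_4^9.5 f(x) dx ≈ 7155.213542.
L_5 = 5723.96.
Error ≈ 7155.213542 − 5723.96 ≈ 1431.2535.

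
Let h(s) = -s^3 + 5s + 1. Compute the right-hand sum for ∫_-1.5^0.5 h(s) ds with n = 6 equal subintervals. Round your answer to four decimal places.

Δs = (0.5 − (-1.5))/6 = 1/3.
Right endpoints: -7/6, -5/6, -0.5, -1/6, 1/6, 0.5.
h(-7/6) = -701/216, h(-5/6) = -559/216, h(-0.5) = -1.375, h(-1/6) = 37/216, h(1/6) = 395/216, h(0.5) = 3.375.
Sum = Δs · [h(-7/6) + h(-5/6) + h(-0.5) + ...].
Sum ≈ -0.6111.

-0.6111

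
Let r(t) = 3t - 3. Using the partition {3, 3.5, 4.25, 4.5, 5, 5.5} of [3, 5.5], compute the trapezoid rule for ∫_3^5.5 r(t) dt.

24.375

Subinterval widths: 0.5, 0.75, 0.25, 0.5, 0.5.
r(3) = 6, r(3.5) = 7.5, r(4.25) = 9.75, r(4.5) = 10.5, r(5) = 12, r(5.5) = 13.5.
On each subinterval the trapezoid contributes (Δt_i/2)·[r(t_{i-1}) + r(t_i)].
Sum = 24.375.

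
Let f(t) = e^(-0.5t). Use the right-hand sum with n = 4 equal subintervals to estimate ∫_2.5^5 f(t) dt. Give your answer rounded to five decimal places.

0.34828

Δt = (5 − 2.5)/4 = 0.625.
Right endpoints: 3.125, 3.75, 4.375, 5.
f(3.125) ≈ 0.20961, f(3.75) ≈ 0.15335, f(4.375) ≈ 0.11220, f(5) ≈ 0.08208.
Sum = Δt · [f(3.125) + f(3.75) + f(4.375) + f(5)].
Sum ≈ 0.34828.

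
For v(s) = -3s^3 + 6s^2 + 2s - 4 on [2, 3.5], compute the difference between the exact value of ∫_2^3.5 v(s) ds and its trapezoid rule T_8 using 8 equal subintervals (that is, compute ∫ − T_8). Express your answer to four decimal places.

Exact integral: ∫_2^3.5 v(s) ds = -28.546875.
T_8 ≈ -28.711670.
Error ≈ -28.546875 − (-28.711670) ≈ 0.1648.

0.1648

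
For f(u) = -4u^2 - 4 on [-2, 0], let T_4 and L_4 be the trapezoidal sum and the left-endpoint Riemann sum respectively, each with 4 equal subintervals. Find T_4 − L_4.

4

T_4 = -19.
L_4 = -23.
T_4 − L_4 = 4.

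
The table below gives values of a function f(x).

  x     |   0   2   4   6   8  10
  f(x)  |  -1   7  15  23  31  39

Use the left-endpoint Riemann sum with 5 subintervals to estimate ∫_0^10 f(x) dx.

150

Δx = 2.
Sum = 2·[(-1) + 7 + 15 + 23 + 31] = 150.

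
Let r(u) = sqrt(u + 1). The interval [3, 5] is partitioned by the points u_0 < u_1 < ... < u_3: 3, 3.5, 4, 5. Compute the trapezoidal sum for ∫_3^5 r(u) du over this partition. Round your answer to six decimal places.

Subinterval widths: 0.5, 0.5, 1.
r(3) ≈ 2.000000, r(3.5) ≈ 2.121320, r(4) ≈ 2.236068, r(5) ≈ 2.449490.
On each subinterval the trapezoid contributes (Δu_i/2)·[r(u_{i-1}) + r(u_i)].
Sum ≈ 4.462456.

4.462456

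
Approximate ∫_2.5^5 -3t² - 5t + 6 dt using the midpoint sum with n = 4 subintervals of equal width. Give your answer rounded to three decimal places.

Δt = (5 − 2.5)/4 = 0.625.
Midpoints: 2.8125, 3.4375, 4.0625, 4.6875.
f(2.8125) = -31.79296875, f(3.4375) = -46.63671875, f(4.0625) = -63.82421875, f(4.6875) = -83.35546875.
Sum = Δt · [f(2.8125) + f(3.4375) + f(4.0625) + f(4.6875)].
Sum ≈ -141.006.

-141.006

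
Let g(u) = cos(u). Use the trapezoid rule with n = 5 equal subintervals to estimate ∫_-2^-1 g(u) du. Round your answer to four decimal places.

Δu = (-1 − (-2))/5 = 0.2.
g(-2) ≈ -0.4161, g(-1.8) ≈ -0.2272, g(-1.6) ≈ -0.0292, g(-1.4) ≈ 0.1700, g(-1.2) ≈ 0.3624, g(-1) ≈ 0.5403.
T_5 = (Δu/2)·[g(u_0) + 2g(u_1) + ... + 2g(u_{4}) + g(u_5)].
Sum ≈ 0.0676.

0.0676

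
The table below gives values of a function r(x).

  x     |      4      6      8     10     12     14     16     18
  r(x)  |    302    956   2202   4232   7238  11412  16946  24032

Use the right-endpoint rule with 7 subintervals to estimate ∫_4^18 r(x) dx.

134036

Δx = 2.
Sum = 2·[956 + 2202 + 4232 + 7238 + 11412 + 16946 + 24032] = 134036.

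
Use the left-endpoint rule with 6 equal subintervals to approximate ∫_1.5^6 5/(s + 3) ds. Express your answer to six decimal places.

Δs = (6 − 1.5)/6 = 0.75.
Left endpoints: 1.5, 2.25, 3, 3.75, 4.5, 5.25.
f(1.5) = 10/9, f(2.25) = 20/21, f(3) = 5/6, f(3.75) = 20/27, f(4.5) = 2/3, f(5.25) = 20/33.
Sum = Δs · [f(1.5) + f(2.25) + f(3) + ...].
Sum ≈ 3.682720.

3.682720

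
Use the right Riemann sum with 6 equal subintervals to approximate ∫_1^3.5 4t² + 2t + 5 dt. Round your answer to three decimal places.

90.289

Δt = (3.5 − 1)/6 = 5/12.
Right endpoints: 17/12, 11/6, 2.25, 8/3, 37/12, 3.5.
f(17/12) = 571/36, f(11/6) = 199/9, f(2.25) = 29.75, f(8/3) = 349/9, f(37/12) = 1771/36, f(3.5) = 61.
Sum = Δt · [f(17/12) + f(11/6) + f(2.25) + ...].
Sum ≈ 90.289.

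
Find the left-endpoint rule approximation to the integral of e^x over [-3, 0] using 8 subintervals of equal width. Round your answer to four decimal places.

0.7832

Δx = (0 − (-3))/8 = 0.375.
Left endpoints: -3, -2.625, -2.25, -1.875, -1.5, -1.125, -0.75, -0.375.
f(-3) ≈ 0.0498, f(-2.625) ≈ 0.0724, f(-2.25) ≈ 0.1054, f(-1.875) ≈ 0.1534, f(-1.5) ≈ 0.2231, f(-1.125) ≈ 0.3247, f(-0.75) ≈ 0.4724, f(-0.375) ≈ 0.6873.
Sum = Δx · [f(-3) + f(-2.625) + f(-2.25) + ...].
Sum ≈ 0.7832.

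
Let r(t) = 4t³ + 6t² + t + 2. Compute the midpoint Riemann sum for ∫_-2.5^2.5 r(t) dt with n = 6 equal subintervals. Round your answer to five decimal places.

70.76389

Δt = (2.5 − (-2.5))/6 = 5/6.
Midpoints: -25/12, -1.25, -5/12, 5/12, 1.25, 25/12.
r(-25/12) = -4411/432, r(-1.25) = 2.3125, r(-5/12) = 1009/432, r(5/12) = 1619/432, r(1.25) = 20.4375, r(25/12) = 28639/432.
Sum = Δt · [r(-25/12) + r(-1.25) + r(-5/12) + ...].
Sum ≈ 70.76389.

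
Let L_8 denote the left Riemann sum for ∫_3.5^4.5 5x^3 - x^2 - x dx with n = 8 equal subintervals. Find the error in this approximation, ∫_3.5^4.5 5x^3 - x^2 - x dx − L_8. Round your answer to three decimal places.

Exact integral: ∫_3.5^4.5 f(x) dx ≈ 304.91667.
L_8 = 290.5546875.
Error ≈ 304.91667 − 290.5546875 ≈ 14.362.

14.362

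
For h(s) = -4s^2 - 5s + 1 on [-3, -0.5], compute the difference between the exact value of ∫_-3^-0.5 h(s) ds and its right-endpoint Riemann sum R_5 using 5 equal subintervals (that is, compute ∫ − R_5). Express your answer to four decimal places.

Exact integral: ∫_-3^-0.5 h(s) ds ≈ -11.458333.
R_5 = -6.25.
Error ≈ -11.458333 − (-6.25) ≈ -5.2083.

-5.2083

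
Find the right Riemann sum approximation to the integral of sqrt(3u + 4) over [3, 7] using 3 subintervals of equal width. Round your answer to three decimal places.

18.274

Δu = (7 − 3)/3 = 4/3.
Right endpoints: 13/3, 17/3, 7.
f(13/3) ≈ 4.123, f(17/3) ≈ 4.583, f(7) ≈ 5.000.
Sum = Δu · [f(13/3) + f(17/3) + f(7)].
Sum ≈ 18.274.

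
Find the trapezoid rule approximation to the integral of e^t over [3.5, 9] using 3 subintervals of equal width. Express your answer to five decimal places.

Δt = (9 − 3.5)/3 = 11/6.
f(3.5) ≈ 33.11545, f(16/3) ≈ 207.12725, f(43/6) ≈ 1295.51900, f(9) ≈ 8103.08393.
T_3 = (Δt/2)·[f(t_0) + 2f(t_1) + 2f(t_2) + f(t_3)].
Sum ≈ 10213.03422.

10213.03422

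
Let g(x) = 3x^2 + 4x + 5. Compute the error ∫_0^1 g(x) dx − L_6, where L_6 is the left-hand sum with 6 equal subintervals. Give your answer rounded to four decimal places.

0.5694

Exact integral: ∫_0^1 g(x) dx = 8.
L_6 ≈ 7.430556.
Error ≈ 8 − 7.430556 ≈ 0.5694.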